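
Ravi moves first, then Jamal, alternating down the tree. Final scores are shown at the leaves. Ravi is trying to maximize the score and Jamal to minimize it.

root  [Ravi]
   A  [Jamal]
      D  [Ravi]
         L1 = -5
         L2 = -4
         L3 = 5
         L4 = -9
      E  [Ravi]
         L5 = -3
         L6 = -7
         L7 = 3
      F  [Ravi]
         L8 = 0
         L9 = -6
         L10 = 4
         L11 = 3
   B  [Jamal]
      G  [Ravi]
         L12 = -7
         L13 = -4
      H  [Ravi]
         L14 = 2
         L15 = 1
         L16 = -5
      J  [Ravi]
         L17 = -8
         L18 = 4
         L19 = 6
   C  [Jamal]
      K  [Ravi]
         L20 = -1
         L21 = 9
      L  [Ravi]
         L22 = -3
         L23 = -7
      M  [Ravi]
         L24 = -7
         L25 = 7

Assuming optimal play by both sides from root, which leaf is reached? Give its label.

L7

D (Ravi): max(-5, -4, 5, -9) = 5
E (Ravi): max(-3, -7, 3) = 3
F (Ravi): max(0, -6, 4, 3) = 4
A (Jamal): min(5, 3, 4) = 3
G (Ravi): max(-7, -4) = -4
H (Ravi): max(2, 1, -5) = 2
J (Ravi): max(-8, 4, 6) = 6
B (Jamal): min(-4, 2, 6) = -4
K (Ravi): max(-1, 9) = 9
L (Ravi): max(-3, -7) = -3
M (Ravi): max(-7, 7) = 7
C (Jamal): min(9, -3, 7) = -3
root (Ravi): max(3, -4, -3) = 3
At root, Ravi picks A (highest: 3).
At A, Jamal picks E (lowest: 3).
At E, Ravi picks L7 (highest: 3).
Terminal value 3.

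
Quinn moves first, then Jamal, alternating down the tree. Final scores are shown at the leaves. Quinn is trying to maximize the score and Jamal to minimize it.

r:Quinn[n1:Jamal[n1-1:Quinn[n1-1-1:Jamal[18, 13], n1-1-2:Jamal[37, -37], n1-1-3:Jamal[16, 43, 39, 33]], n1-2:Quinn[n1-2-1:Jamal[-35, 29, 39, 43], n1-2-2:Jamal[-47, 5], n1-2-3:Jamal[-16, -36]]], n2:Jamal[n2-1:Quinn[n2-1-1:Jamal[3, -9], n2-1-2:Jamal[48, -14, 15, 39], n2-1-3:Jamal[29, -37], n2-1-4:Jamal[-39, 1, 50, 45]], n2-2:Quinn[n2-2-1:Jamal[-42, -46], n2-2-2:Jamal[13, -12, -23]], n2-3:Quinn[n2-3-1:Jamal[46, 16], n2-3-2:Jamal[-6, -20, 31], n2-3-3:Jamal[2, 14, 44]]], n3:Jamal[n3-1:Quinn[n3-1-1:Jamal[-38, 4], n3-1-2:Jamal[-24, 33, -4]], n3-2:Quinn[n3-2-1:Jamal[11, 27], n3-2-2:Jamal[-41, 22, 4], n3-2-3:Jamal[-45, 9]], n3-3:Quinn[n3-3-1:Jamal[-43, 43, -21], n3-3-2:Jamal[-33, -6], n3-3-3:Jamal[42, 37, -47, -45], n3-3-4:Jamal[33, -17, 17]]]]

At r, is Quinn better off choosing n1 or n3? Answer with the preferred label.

n1-1-1 (Jamal): min(18, 13) = 13
n1-1-2 (Jamal): min(37, -37) = -37
n1-1-3 (Jamal): min(16, 43, 39, 33) = 16
n1-1 (Quinn): max(13, -37, 16) = 16
n1-2-1 (Jamal): min(-35, 29, 39, 43) = -35
n1-2-2 (Jamal): min(-47, 5) = -47
n1-2-3 (Jamal): min(-16, -36) = -36
n1-2 (Quinn): max(-35, -47, -36) = -35
n1 (Jamal): min(16, -35) = -35
n3-1-1 (Jamal): min(-38, 4) = -38
n3-1-2 (Jamal): min(-24, 33, -4) = -24
n3-1 (Quinn): max(-38, -24) = -24
n3-2-1 (Jamal): min(11, 27) = 11
n3-2-2 (Jamal): min(-41, 22, 4) = -41
n3-2-3 (Jamal): min(-45, 9) = -45
n3-2 (Quinn): max(11, -41, -45) = 11
n3-3-1 (Jamal): min(-43, 43, -21) = -43
n3-3-2 (Jamal): min(-33, -6) = -33
n3-3-3 (Jamal): min(42, 37, -47, -45) = -47
n3-3-4 (Jamal): min(33, -17, 17) = -17
n3-3 (Quinn): max(-43, -33, -47, -17) = -17
n3 (Jamal): min(-24, 11, -17) = -24
Quinn prefers the higher value; n1=-35, n3=-24. n3 is better since -24 > -35.

n3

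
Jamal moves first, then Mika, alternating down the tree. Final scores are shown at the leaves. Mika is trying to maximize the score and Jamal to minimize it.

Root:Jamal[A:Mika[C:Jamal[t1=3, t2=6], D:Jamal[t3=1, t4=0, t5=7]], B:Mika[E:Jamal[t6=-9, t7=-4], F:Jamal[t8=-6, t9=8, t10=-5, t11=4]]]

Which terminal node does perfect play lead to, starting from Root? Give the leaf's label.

C (Jamal): min(3, 6) = 3
D (Jamal): min(1, 0, 7) = 0
A (Mika): max(3, 0) = 3
E (Jamal): min(-9, -4) = -9
F (Jamal): min(-6, 8, -5, 4) = -6
B (Mika): max(-9, -6) = -6
Root (Jamal): min(3, -6) = -6
At Root, Jamal picks B (lowest: -6).
At B, Mika picks F (highest: -6).
At F, Jamal picks t8 (lowest: -6).
Terminal value -6.

t8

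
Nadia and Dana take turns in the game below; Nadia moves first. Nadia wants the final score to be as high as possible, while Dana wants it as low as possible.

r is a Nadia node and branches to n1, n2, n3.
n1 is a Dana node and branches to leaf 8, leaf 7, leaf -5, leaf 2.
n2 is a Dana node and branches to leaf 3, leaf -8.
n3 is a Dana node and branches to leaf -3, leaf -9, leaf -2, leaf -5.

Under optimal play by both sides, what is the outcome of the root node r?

n1 (Dana): min(8, 7, -5, 2) = -5
n2 (Dana): min(3, -8) = -8
n3 (Dana): min(-3, -9, -2, -5) = -9
r (Nadia): max(-5, -8, -9) = -5

-5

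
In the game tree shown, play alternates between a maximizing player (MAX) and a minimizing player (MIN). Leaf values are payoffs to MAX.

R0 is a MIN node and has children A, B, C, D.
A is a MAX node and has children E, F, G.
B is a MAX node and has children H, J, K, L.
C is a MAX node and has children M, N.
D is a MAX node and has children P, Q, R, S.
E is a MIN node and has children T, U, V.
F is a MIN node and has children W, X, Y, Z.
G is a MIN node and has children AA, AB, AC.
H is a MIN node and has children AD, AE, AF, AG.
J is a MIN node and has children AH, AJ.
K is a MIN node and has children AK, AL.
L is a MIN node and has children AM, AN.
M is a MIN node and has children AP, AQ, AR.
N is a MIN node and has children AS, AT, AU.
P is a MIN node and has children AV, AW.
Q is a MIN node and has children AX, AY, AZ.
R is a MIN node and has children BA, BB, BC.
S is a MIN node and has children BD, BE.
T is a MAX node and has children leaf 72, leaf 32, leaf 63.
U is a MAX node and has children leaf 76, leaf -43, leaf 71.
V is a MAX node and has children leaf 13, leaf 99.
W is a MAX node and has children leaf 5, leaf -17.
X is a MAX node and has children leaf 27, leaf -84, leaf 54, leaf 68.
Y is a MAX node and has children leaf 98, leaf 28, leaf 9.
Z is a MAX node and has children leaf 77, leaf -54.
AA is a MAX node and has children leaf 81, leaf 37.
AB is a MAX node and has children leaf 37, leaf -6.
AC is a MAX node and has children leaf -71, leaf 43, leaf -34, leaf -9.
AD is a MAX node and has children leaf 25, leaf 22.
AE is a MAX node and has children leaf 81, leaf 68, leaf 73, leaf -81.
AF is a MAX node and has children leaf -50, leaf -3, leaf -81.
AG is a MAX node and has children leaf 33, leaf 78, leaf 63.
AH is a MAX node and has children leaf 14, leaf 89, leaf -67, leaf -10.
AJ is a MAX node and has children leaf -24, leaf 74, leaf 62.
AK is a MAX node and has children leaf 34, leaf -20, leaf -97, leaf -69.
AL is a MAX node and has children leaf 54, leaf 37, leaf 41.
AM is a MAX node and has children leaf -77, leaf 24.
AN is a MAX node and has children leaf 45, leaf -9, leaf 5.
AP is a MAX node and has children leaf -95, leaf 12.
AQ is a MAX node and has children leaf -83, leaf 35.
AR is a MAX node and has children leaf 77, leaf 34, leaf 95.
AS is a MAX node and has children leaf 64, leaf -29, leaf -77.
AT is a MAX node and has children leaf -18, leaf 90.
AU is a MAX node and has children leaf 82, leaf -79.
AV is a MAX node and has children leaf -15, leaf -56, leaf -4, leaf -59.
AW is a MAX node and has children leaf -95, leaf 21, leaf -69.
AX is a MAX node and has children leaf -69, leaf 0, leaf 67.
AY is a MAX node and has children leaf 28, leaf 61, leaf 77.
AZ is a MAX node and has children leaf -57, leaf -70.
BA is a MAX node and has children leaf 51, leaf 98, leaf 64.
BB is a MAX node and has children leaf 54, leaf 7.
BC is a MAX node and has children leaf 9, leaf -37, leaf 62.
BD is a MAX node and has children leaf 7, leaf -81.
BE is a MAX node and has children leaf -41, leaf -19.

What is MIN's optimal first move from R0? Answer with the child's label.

D

T (MAX): max(72, 32, 63) = 72
U (MAX): max(76, -43, 71) = 76
V (MAX): max(13, 99) = 99
E (MIN): min(72, 76, 99) = 72
W (MAX): max(5, -17) = 5
X (MAX): max(27, -84, 54, 68) = 68
Y (MAX): max(98, 28, 9) = 98
Z (MAX): max(77, -54) = 77
F (MIN): min(5, 68, 98, 77) = 5
AA (MAX): max(81, 37) = 81
AB (MAX): max(37, -6) = 37
AC (MAX): max(-71, 43, -34, -9) = 43
G (MIN): min(81, 37, 43) = 37
A (MAX): max(72, 5, 37) = 72
AD (MAX): max(25, 22) = 25
AE (MAX): max(81, 68, 73, -81) = 81
AF (MAX): max(-50, -3, -81) = -3
AG (MAX): max(33, 78, 63) = 78
H (MIN): min(25, 81, -3, 78) = -3
AH (MAX): max(14, 89, -67, -10) = 89
AJ (MAX): max(-24, 74, 62) = 74
J (MIN): min(89, 74) = 74
AK (MAX): max(34, -20, -97, -69) = 34
AL (MAX): max(54, 37, 41) = 54
K (MIN): min(34, 54) = 34
AM (MAX): max(-77, 24) = 24
AN (MAX): max(45, -9, 5) = 45
L (MIN): min(24, 45) = 24
B (MAX): max(-3, 74, 34, 24) = 74
AP (MAX): max(-95, 12) = 12
AQ (MAX): max(-83, 35) = 35
AR (MAX): max(77, 34, 95) = 95
M (MIN): min(12, 35, 95) = 12
AS (MAX): max(64, -29, -77) = 64
AT (MAX): max(-18, 90) = 90
AU (MAX): max(82, -79) = 82
N (MIN): min(64, 90, 82) = 64
C (MAX): max(12, 64) = 64
AV (MAX): max(-15, -56, -4, -59) = -4
AW (MAX): max(-95, 21, -69) = 21
P (MIN): min(-4, 21) = -4
AX (MAX): max(-69, 0, 67) = 67
AY (MAX): max(28, 61, 77) = 77
AZ (MAX): max(-57, -70) = -57
Q (MIN): min(67, 77, -57) = -57
BA (MAX): max(51, 98, 64) = 98
BB (MAX): max(54, 7) = 54
BC (MAX): max(9, -37, 62) = 62
R (MIN): min(98, 54, 62) = 54
BD (MAX): max(7, -81) = 7
BE (MAX): max(-41, -19) = -19
S (MIN): min(7, -19) = -19
D (MAX): max(-4, -57, 54, -19) = 54
R0 (MIN): min(72, 74, 64, 54) = 54
MIN at R0 wants the lowest of {A=72, B=74, C=64, D=54}, so chooses D.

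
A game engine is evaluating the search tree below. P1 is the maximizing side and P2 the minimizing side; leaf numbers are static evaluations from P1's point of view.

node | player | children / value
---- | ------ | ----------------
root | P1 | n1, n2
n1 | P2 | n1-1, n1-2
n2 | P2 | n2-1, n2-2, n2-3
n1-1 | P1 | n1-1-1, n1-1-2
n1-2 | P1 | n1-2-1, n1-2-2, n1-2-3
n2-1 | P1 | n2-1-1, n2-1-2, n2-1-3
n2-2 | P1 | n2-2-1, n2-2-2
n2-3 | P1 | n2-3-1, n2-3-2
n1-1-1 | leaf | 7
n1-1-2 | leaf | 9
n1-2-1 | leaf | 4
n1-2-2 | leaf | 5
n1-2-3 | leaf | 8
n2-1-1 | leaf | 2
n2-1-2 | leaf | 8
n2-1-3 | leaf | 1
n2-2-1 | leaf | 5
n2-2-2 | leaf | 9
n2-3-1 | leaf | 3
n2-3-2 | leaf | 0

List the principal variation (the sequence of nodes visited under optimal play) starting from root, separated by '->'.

root -> n1 -> n1-2 -> n1-2-3

n1-1 (P1): max(7, 9) = 9
n1-2 (P1): max(4, 5, 8) = 8
n1 (P2): min(9, 8) = 8
n2-1 (P1): max(2, 8, 1) = 8
n2-2 (P1): max(5, 9) = 9
n2-3 (P1): max(3, 0) = 3
n2 (P2): min(8, 9, 3) = 3
root (P1): max(8, 3) = 8
At root, P1 picks n1 (highest: 8).
At n1, P2 picks n1-2 (lowest: 8).
At n1-2, P1 picks n1-2-3 (highest: 8).
Terminal value 8.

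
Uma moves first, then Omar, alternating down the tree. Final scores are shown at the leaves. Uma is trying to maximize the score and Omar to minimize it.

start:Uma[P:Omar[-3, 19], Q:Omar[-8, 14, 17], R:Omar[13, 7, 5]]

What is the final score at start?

P (Omar): min(-3, 19) = -3
Q (Omar): min(-8, 14, 17) = -8
R (Omar): min(13, 7, 5) = 5
start (Uma): max(-3, -8, 5) = 5

5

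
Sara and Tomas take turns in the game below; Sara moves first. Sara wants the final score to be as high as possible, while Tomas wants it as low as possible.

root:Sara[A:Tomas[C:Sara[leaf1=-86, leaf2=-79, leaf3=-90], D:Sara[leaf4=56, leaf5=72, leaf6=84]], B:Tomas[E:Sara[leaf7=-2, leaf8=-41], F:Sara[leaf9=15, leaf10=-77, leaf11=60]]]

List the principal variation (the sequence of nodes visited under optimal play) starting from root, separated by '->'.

root -> B -> E -> leaf7

C (Sara): max(-86, -79, -90) = -79
D (Sara): max(56, 72, 84) = 84
A (Tomas): min(-79, 84) = -79
E (Sara): max(-2, -41) = -2
F (Sara): max(15, -77, 60) = 60
B (Tomas): min(-2, 60) = -2
root (Sara): max(-79, -2) = -2
At root, Sara picks B (highest: -2).
At B, Tomas picks E (lowest: -2).
At E, Sara picks leaf7 (highest: -2).
Terminal value -2.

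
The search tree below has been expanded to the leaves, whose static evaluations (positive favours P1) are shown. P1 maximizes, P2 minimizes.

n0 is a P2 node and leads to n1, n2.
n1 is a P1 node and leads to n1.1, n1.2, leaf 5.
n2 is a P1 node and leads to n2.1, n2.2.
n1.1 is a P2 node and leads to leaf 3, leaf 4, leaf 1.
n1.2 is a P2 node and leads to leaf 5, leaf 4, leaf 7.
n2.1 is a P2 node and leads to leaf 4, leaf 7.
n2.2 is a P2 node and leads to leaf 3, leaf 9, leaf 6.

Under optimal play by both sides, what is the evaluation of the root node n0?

4

n1.1 (P2): min(3, 4, 1) = 1
n1.2 (P2): min(5, 4, 7) = 4
n1 (P1): max(1, 4, 5) = 5
n2.1 (P2): min(4, 7) = 4
n2.2 (P2): min(3, 9, 6) = 3
n2 (P1): max(4, 3) = 4
n0 (P2): min(5, 4) = 4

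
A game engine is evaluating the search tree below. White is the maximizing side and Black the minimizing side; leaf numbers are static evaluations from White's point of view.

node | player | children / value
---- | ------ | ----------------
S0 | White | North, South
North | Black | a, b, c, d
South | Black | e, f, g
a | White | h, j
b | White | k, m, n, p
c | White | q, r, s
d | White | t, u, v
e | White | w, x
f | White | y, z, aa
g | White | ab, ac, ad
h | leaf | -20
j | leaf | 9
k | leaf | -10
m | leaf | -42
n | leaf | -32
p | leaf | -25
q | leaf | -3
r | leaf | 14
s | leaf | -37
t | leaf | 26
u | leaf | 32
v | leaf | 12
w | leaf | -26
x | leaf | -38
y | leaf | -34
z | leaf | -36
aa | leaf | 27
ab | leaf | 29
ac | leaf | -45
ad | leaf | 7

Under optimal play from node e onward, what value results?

e (White): max(-26, -38) = -26

-26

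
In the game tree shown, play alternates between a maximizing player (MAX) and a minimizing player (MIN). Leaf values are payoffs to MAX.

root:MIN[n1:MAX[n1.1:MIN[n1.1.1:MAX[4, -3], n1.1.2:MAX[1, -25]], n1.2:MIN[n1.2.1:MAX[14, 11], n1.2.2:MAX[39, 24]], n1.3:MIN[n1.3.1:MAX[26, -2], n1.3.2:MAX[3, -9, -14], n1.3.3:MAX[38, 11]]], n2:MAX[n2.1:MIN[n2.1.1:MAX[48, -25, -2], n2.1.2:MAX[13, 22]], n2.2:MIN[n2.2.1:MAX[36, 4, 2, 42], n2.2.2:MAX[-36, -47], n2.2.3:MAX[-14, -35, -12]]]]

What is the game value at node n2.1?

n2.1.1 (MAX): max(48, -25, -2) = 48
n2.1.2 (MAX): max(13, 22) = 22
n2.1 (MIN): min(48, 22) = 22

22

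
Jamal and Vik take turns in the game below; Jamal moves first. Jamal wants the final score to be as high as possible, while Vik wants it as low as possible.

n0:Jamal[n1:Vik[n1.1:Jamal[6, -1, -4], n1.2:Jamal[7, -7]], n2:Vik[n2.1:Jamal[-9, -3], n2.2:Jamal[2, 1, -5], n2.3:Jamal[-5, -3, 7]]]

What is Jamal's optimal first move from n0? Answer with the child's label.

n1.1 (Jamal): max(6, -1, -4) = 6
n1.2 (Jamal): max(7, -7) = 7
n1 (Vik): min(6, 7) = 6
n2.1 (Jamal): max(-9, -3) = -3
n2.2 (Jamal): max(2, 1, -5) = 2
n2.3 (Jamal): max(-5, -3, 7) = 7
n2 (Vik): min(-3, 2, 7) = -3
n0 (Jamal): max(6, -3) = 6
Jamal at n0 wants the highest of {n1=6, n2=-3}, so chooses n1.

n1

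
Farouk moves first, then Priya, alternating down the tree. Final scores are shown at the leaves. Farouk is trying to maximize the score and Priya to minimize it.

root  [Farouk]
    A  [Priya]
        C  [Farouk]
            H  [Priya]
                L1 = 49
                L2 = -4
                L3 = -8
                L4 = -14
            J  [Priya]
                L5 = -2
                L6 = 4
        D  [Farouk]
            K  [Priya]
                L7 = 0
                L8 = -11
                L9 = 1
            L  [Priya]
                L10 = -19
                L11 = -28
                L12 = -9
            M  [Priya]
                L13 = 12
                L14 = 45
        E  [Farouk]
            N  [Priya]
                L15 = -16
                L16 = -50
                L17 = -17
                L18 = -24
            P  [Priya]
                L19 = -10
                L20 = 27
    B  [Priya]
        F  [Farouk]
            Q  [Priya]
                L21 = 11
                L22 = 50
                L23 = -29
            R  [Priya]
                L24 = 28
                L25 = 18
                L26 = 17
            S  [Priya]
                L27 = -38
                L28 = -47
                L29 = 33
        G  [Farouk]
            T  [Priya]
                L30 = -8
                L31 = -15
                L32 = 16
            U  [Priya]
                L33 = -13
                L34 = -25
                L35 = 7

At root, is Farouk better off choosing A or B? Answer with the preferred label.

H (Priya): min(49, -4, -8, -14) = -14
J (Priya): min(-2, 4) = -2
C (Farouk): max(-14, -2) = -2
K (Priya): min(0, -11, 1) = -11
L (Priya): min(-19, -28, -9) = -28
M (Priya): min(12, 45) = 12
D (Farouk): max(-11, -28, 12) = 12
N (Priya): min(-16, -50, -17, -24) = -50
P (Priya): min(-10, 27) = -10
E (Farouk): max(-50, -10) = -10
A (Priya): min(-2, 12, -10) = -10
Q (Priya): min(11, 50, -29) = -29
R (Priya): min(28, 18, 17) = 17
S (Priya): min(-38, -47, 33) = -47
F (Farouk): max(-29, 17, -47) = 17
T (Priya): min(-8, -15, 16) = -15
U (Priya): min(-13, -25, 7) = -25
G (Farouk): max(-15, -25) = -15
B (Priya): min(17, -15) = -15
Farouk prefers the higher value; A=-10, B=-15. A is better since -10 > -15.

A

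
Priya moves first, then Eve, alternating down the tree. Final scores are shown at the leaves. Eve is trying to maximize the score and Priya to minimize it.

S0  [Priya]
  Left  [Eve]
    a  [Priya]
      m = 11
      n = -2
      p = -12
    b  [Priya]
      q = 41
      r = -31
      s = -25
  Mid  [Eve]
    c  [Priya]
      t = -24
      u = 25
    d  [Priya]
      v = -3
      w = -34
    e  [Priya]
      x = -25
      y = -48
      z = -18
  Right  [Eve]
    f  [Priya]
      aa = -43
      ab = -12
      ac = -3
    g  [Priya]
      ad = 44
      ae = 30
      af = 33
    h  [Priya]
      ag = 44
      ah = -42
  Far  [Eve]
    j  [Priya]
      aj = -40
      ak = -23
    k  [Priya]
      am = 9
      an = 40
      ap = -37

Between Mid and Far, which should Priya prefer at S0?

Far

c (Priya): min(-24, 25) = -24
d (Priya): min(-3, -34) = -34
e (Priya): min(-25, -48, -18) = -48
Mid (Eve): max(-24, -34, -48) = -24
j (Priya): min(-40, -23) = -40
k (Priya): min(9, 40, -37) = -37
Far (Eve): max(-40, -37) = -37
Priya prefers the lower value; Mid=-24, Far=-37. Far is better since -37 < -24.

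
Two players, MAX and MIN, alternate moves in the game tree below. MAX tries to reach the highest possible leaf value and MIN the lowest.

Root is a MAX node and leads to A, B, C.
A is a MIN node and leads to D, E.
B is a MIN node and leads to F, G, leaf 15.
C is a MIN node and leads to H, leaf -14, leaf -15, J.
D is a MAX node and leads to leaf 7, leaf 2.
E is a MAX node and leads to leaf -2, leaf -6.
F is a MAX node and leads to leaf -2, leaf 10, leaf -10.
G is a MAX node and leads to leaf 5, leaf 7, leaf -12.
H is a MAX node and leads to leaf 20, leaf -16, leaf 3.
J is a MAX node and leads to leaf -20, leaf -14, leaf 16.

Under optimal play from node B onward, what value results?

7

F (MAX): max(-2, 10, -10) = 10
G (MAX): max(5, 7, -12) = 7
B (MIN): min(10, 7, 15) = 7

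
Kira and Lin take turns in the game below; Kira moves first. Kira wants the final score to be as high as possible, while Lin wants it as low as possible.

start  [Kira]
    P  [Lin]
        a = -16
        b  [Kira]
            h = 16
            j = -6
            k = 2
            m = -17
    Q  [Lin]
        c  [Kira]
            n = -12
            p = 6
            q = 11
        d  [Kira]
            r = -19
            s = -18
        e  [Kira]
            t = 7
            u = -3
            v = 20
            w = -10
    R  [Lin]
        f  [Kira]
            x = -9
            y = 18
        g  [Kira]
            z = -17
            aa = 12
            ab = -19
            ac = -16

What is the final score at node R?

12

f (Kira): max(-9, 18) = 18
g (Kira): max(-17, 12, -19, -16) = 12
R (Lin): min(18, 12) = 12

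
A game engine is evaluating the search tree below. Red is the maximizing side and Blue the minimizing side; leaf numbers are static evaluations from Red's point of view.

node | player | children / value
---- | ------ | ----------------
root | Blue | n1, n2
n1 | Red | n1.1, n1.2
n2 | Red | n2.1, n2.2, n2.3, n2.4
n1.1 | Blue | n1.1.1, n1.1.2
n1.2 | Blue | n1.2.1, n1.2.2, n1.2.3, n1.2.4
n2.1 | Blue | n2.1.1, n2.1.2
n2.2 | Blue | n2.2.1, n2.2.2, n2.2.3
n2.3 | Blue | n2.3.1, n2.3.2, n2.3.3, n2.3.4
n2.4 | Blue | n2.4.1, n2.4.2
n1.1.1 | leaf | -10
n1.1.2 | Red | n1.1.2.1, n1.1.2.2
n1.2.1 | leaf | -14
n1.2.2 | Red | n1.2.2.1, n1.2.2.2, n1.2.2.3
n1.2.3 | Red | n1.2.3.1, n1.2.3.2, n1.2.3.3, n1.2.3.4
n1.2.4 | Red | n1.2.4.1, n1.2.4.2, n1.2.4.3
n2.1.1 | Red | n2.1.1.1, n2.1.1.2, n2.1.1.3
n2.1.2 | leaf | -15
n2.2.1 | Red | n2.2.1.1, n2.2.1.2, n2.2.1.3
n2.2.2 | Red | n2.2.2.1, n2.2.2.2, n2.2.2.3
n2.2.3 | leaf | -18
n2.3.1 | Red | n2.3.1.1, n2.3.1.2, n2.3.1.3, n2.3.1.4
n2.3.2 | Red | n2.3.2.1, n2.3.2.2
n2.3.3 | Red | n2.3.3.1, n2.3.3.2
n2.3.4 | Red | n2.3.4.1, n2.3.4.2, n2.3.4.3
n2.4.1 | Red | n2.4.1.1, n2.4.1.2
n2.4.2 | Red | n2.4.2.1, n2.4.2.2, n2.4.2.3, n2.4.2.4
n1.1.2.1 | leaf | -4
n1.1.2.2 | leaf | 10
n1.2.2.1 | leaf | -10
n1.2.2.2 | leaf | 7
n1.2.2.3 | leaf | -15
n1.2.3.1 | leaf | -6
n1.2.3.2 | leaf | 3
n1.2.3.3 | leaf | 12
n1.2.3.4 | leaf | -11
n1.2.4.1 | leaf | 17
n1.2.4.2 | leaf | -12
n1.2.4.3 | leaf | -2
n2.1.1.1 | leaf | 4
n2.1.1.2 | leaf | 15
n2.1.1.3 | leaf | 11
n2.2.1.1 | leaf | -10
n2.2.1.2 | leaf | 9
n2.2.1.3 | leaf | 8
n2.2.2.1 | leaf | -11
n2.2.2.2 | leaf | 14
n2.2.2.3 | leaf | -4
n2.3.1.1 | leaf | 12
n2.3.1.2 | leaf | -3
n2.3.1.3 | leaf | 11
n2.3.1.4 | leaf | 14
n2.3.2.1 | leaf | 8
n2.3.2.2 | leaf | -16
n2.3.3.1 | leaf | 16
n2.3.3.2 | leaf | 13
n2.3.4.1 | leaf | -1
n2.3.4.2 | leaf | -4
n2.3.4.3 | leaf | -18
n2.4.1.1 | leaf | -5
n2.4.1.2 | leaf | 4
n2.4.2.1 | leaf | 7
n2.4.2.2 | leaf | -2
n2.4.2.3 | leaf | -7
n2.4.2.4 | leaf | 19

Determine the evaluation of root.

-10

n1.1.2 (Red): max(-4, 10) = 10
n1.1 (Blue): min(-10, 10) = -10
n1.2.2 (Red): max(-10, 7, -15) = 7
n1.2.3 (Red): max(-6, 3, 12, -11) = 12
n1.2.4 (Red): max(17, -12, -2) = 17
n1.2 (Blue): min(-14, 7, 12, 17) = -14
n1 (Red): max(-10, -14) = -10
n2.1.1 (Red): max(4, 15, 11) = 15
n2.1 (Blue): min(15, -15) = -15
n2.2.1 (Red): max(-10, 9, 8) = 9
n2.2.2 (Red): max(-11, 14, -4) = 14
n2.2 (Blue): min(9, 14, -18) = -18
n2.3.1 (Red): max(12, -3, 11, 14) = 14
n2.3.2 (Red): max(8, -16) = 8
n2.3.3 (Red): max(16, 13) = 16
n2.3.4 (Red): max(-1, -4, -18) = -1
n2.3 (Blue): min(14, 8, 16, -1) = -1
n2.4.1 (Red): max(-5, 4) = 4
n2.4.2 (Red): max(7, -2, -7, 19) = 19
n2.4 (Blue): min(4, 19) = 4
n2 (Red): max(-15, -18, -1, 4) = 4
root (Blue): min(-10, 4) = -10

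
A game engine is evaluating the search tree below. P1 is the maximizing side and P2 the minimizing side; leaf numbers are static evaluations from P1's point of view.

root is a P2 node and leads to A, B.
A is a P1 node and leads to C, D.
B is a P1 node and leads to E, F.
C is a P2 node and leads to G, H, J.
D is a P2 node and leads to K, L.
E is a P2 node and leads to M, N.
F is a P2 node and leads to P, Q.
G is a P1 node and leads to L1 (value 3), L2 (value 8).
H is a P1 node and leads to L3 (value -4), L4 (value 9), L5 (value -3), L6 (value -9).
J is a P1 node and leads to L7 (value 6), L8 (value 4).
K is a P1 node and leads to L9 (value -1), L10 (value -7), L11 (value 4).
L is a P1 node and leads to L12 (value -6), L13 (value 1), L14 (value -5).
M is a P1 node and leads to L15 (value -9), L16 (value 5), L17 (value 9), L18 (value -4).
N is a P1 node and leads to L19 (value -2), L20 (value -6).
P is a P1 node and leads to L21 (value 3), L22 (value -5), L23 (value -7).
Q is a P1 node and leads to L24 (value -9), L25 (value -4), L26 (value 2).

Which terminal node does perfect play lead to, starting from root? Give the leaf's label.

G (P1): max(3, 8) = 8
H (P1): max(-4, 9, -3, -9) = 9
J (P1): max(6, 4) = 6
C (P2): min(8, 9, 6) = 6
K (P1): max(-1, -7, 4) = 4
L (P1): max(-6, 1, -5) = 1
D (P2): min(4, 1) = 1
A (P1): max(6, 1) = 6
M (P1): max(-9, 5, 9, -4) = 9
N (P1): max(-2, -6) = -2
E (P2): min(9, -2) = -2
P (P1): max(3, -5, -7) = 3
Q (P1): max(-9, -4, 2) = 2
F (P2): min(3, 2) = 2
B (P1): max(-2, 2) = 2
root (P2): min(6, 2) = 2
At root, P2 picks B (lowest: 2).
At B, P1 picks F (highest: 2).
At F, P2 picks Q (lowest: 2).
At Q, P1 picks L26 (highest: 2).
Terminal value 2.

L26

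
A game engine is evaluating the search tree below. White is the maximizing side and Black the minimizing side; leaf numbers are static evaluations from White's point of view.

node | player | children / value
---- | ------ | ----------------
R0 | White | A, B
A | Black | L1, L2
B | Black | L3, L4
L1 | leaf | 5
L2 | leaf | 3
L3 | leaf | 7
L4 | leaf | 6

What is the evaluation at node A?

A (Black): min(5, 3) = 3

3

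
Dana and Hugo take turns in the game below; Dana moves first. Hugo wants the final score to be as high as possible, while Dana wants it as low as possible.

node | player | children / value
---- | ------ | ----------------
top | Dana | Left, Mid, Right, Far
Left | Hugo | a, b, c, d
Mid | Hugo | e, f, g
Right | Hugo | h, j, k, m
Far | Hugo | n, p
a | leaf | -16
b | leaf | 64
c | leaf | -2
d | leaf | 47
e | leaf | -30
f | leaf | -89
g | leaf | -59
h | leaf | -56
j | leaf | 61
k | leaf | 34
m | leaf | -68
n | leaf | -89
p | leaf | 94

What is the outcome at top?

Left (Hugo): max(-16, 64, -2, 47) = 64
Mid (Hugo): max(-30, -89, -59) = -30
Right (Hugo): max(-56, 61, 34, -68) = 61
Far (Hugo): max(-89, 94) = 94
top (Dana): min(64, -30, 61, 94) = -30

-30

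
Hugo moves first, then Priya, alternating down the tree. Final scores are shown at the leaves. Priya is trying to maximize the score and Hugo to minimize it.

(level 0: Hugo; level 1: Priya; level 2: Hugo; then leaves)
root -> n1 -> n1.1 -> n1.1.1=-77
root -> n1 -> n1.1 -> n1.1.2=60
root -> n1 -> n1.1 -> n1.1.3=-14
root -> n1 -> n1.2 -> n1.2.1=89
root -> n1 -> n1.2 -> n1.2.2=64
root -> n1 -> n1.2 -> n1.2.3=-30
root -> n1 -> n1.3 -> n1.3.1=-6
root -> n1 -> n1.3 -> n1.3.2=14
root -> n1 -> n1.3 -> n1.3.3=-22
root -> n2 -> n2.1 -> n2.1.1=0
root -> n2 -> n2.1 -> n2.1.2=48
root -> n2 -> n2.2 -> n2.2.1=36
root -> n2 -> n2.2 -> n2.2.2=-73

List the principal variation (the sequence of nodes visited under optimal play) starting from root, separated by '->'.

root -> n1 -> n1.3 -> n1.3.3

n1.1 (Hugo): min(-77, 60, -14) = -77
n1.2 (Hugo): min(89, 64, -30) = -30
n1.3 (Hugo): min(-6, 14, -22) = -22
n1 (Priya): max(-77, -30, -22) = -22
n2.1 (Hugo): min(0, 48) = 0
n2.2 (Hugo): min(36, -73) = -73
n2 (Priya): max(0, -73) = 0
root (Hugo): min(-22, 0) = -22
At root, Hugo picks n1 (lowest: -22).
At n1, Priya picks n1.3 (highest: -22).
At n1.3, Hugo picks n1.3.3 (lowest: -22).
Terminal value -22.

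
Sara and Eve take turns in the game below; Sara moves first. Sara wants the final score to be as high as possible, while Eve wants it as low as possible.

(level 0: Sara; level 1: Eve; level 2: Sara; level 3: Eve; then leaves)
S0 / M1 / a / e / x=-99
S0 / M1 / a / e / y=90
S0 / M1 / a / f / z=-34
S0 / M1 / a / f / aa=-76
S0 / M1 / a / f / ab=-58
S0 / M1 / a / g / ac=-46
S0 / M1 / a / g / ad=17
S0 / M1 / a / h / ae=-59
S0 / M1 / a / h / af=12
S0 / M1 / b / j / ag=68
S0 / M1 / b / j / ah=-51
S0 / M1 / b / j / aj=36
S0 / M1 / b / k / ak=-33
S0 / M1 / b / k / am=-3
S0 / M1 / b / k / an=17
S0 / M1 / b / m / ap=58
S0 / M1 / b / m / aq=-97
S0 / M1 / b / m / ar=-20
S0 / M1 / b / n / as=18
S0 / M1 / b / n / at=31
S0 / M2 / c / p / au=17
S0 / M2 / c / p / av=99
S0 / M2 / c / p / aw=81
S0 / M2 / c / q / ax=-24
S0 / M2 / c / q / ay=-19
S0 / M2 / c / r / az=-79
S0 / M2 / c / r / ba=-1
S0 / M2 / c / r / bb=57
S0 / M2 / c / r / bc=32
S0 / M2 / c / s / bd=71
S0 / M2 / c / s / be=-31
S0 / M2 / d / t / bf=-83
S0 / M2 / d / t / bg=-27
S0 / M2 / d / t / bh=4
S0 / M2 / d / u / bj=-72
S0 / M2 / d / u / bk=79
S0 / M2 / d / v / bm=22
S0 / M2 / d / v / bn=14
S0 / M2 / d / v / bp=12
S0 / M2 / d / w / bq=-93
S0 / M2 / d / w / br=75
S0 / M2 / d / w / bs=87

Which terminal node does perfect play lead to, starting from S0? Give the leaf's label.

bp

e (Eve): min(-99, 90) = -99
f (Eve): min(-34, -76, -58) = -76
g (Eve): min(-46, 17) = -46
h (Eve): min(-59, 12) = -59
a (Sara): max(-99, -76, -46, -59) = -46
j (Eve): min(68, -51, 36) = -51
k (Eve): min(-33, -3, 17) = -33
m (Eve): min(58, -97, -20) = -97
n (Eve): min(18, 31) = 18
b (Sara): max(-51, -33, -97, 18) = 18
M1 (Eve): min(-46, 18) = -46
p (Eve): min(17, 99, 81) = 17
q (Eve): min(-24, -19) = -24
r (Eve): min(-79, -1, 57, 32) = -79
s (Eve): min(71, -31) = -31
c (Sara): max(17, -24, -79, -31) = 17
t (Eve): min(-83, -27, 4) = -83
u (Eve): min(-72, 79) = -72
v (Eve): min(22, 14, 12) = 12
w (Eve): min(-93, 75, 87) = -93
d (Sara): max(-83, -72, 12, -93) = 12
M2 (Eve): min(17, 12) = 12
S0 (Sara): max(-46, 12) = 12
At S0, Sara picks M2 (highest: 12).
At M2, Eve picks d (lowest: 12).
At d, Sara picks v (highest: 12).
At v, Eve picks bp (lowest: 12).
Terminal value 12.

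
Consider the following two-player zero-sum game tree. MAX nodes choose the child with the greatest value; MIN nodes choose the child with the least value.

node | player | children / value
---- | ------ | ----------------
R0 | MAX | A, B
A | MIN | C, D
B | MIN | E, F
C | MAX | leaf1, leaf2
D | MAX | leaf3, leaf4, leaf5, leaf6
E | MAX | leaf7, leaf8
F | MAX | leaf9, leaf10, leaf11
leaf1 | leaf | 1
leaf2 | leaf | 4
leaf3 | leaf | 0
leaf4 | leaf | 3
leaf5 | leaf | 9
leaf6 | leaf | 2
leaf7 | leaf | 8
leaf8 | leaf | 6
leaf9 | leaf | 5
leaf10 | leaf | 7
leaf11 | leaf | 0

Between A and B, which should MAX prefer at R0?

C (MAX): max(1, 4) = 4
D (MAX): max(0, 3, 9, 2) = 9
A (MIN): min(4, 9) = 4
E (MAX): max(8, 6) = 8
F (MAX): max(5, 7, 0) = 7
B (MIN): min(8, 7) = 7
MAX prefers the higher value; A=4, B=7. B is better since 7 > 4.

B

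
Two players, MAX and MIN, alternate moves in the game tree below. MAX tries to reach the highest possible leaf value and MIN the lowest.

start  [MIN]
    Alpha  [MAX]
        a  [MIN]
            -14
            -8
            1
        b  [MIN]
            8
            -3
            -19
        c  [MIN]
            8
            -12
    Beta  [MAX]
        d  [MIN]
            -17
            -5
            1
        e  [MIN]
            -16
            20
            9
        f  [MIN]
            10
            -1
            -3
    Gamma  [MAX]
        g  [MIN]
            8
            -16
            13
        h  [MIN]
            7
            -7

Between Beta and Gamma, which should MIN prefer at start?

d (MIN): min(-17, -5, 1) = -17
e (MIN): min(-16, 20, 9) = -16
f (MIN): min(10, -1, -3) = -3
Beta (MAX): max(-17, -16, -3) = -3
g (MIN): min(8, -16, 13) = -16
h (MIN): min(7, -7) = -7
Gamma (MAX): max(-16, -7) = -7
MIN prefers the lower value; Beta=-3, Gamma=-7. Gamma is better since -7 < -3.

Gamma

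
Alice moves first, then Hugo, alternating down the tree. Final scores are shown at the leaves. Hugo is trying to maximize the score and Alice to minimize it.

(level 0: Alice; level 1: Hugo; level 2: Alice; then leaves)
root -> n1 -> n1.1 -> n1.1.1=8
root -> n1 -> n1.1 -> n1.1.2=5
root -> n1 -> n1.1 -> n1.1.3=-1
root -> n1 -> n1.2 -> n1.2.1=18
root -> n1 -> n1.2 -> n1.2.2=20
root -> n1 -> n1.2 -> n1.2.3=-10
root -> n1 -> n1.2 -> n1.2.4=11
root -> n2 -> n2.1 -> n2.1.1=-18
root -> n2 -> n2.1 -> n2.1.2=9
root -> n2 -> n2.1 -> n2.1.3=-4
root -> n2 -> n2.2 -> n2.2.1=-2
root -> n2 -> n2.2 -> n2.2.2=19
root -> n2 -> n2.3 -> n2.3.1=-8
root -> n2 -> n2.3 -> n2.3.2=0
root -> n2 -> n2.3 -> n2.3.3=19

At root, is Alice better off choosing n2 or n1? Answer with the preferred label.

n2

n2.1 (Alice): min(-18, 9, -4) = -18
n2.2 (Alice): min(-2, 19) = -2
n2.3 (Alice): min(-8, 0, 19) = -8
n2 (Hugo): max(-18, -2, -8) = -2
n1.1 (Alice): min(8, 5, -1) = -1
n1.2 (Alice): min(18, 20, -10, 11) = -10
n1 (Hugo): max(-1, -10) = -1
Alice prefers the lower value; n2=-2, n1=-1. n2 is better since -2 < -1.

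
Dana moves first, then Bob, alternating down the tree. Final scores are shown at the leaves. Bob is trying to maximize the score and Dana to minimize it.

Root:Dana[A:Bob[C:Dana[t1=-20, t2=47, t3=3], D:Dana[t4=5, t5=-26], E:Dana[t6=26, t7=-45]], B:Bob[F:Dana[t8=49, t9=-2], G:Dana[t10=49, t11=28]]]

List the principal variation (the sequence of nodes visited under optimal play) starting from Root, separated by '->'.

Root -> A -> C -> t1

C (Dana): min(-20, 47, 3) = -20
D (Dana): min(5, -26) = -26
E (Dana): min(26, -45) = -45
A (Bob): max(-20, -26, -45) = -20
F (Dana): min(49, -2) = -2
G (Dana): min(49, 28) = 28
B (Bob): max(-2, 28) = 28
Root (Dana): min(-20, 28) = -20
At Root, Dana picks A (lowest: -20).
At A, Bob picks C (highest: -20).
At C, Dana picks t1 (lowest: -20).
Terminal value -20.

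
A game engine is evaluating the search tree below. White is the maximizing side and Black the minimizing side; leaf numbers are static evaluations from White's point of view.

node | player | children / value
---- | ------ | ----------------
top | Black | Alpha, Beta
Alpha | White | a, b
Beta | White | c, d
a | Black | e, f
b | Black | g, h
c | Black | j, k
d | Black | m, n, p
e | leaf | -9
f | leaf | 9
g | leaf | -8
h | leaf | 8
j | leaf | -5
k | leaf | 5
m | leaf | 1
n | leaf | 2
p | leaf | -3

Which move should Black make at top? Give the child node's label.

a (Black): min(-9, 9) = -9
b (Black): min(-8, 8) = -8
Alpha (White): max(-9, -8) = -8
c (Black): min(-5, 5) = -5
d (Black): min(1, 2, -3) = -3
Beta (White): max(-5, -3) = -3
top (Black): min(-8, -3) = -8
Black at top wants the lowest of {Alpha=-8, Beta=-3}, so chooses Alpha.

Alpha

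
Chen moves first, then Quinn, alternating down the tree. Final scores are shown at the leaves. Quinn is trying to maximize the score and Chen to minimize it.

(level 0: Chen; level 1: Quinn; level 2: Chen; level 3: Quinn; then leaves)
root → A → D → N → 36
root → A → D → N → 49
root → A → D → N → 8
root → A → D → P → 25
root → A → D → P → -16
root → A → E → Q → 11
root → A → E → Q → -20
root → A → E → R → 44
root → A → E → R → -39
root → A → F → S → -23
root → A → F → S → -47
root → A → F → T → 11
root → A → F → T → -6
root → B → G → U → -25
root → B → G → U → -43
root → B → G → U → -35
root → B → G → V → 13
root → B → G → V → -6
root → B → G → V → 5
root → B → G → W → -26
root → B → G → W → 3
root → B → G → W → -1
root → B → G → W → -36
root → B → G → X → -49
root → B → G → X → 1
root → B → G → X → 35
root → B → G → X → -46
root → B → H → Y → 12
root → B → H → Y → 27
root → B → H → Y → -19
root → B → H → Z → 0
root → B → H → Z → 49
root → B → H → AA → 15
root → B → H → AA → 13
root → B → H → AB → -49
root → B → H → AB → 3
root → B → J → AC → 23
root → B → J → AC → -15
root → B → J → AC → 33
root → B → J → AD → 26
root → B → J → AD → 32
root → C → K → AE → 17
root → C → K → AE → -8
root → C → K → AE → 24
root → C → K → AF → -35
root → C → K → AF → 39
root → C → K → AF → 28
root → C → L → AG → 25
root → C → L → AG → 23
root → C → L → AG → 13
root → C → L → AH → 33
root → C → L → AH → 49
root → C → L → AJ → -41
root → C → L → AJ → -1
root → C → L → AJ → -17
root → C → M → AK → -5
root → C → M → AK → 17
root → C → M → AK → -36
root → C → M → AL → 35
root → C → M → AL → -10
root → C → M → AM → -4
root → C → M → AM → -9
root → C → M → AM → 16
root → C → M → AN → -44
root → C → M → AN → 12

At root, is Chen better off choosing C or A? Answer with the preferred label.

C

AE (Quinn): max(17, -8, 24) = 24
AF (Quinn): max(-35, 39, 28) = 39
K (Chen): min(24, 39) = 24
AG (Quinn): max(25, 23, 13) = 25
AH (Quinn): max(33, 49) = 49
AJ (Quinn): max(-41, -1, -17) = -1
L (Chen): min(25, 49, -1) = -1
AK (Quinn): max(-5, 17, -36) = 17
AL (Quinn): max(35, -10) = 35
AM (Quinn): max(-4, -9, 16) = 16
AN (Quinn): max(-44, 12) = 12
M (Chen): min(17, 35, 16, 12) = 12
C (Quinn): max(24, -1, 12) = 24
N (Quinn): max(36, 49, 8) = 49
P (Quinn): max(25, -16) = 25
D (Chen): min(49, 25) = 25
Q (Quinn): max(11, -20) = 11
R (Quinn): max(44, -39) = 44
E (Chen): min(11, 44) = 11
S (Quinn): max(-23, -47) = -23
T (Quinn): max(11, -6) = 11
F (Chen): min(-23, 11) = -23
A (Quinn): max(25, 11, -23) = 25
Chen prefers the lower value; C=24, A=25. C is better since 24 < 25.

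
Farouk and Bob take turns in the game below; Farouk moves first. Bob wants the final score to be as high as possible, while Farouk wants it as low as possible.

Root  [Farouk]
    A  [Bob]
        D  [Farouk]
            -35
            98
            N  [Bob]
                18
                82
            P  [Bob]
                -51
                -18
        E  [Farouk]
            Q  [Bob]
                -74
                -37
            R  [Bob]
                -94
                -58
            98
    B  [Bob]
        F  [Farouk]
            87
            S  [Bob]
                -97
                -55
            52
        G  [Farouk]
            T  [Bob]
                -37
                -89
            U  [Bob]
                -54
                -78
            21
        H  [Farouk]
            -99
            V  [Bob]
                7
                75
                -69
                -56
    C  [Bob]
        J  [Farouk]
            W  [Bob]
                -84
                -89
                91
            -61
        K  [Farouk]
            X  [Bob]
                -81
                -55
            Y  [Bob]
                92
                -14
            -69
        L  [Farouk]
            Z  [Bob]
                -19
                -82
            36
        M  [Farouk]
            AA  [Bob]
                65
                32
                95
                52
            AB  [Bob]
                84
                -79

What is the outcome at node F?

-55

S (Bob): max(-97, -55) = -55
F (Farouk): min(87, -55, 52) = -55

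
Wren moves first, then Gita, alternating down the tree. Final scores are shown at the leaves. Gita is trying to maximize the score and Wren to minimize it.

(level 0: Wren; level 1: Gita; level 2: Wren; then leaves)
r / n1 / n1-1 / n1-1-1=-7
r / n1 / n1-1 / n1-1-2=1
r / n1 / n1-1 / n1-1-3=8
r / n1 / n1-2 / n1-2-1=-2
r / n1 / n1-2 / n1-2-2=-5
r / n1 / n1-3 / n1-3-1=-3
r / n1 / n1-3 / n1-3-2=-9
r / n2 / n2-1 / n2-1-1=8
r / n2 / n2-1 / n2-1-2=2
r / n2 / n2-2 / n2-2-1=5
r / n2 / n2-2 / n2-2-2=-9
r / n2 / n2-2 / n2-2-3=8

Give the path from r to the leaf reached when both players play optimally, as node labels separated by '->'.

r -> n1 -> n1-2 -> n1-2-2

n1-1 (Wren): min(-7, 1, 8) = -7
n1-2 (Wren): min(-2, -5) = -5
n1-3 (Wren): min(-3, -9) = -9
n1 (Gita): max(-7, -5, -9) = -5
n2-1 (Wren): min(8, 2) = 2
n2-2 (Wren): min(5, -9, 8) = -9
n2 (Gita): max(2, -9) = 2
r (Wren): min(-5, 2) = -5
At r, Wren picks n1 (lowest: -5).
At n1, Gita picks n1-2 (highest: -5).
At n1-2, Wren picks n1-2-2 (lowest: -5).
Terminal value -5.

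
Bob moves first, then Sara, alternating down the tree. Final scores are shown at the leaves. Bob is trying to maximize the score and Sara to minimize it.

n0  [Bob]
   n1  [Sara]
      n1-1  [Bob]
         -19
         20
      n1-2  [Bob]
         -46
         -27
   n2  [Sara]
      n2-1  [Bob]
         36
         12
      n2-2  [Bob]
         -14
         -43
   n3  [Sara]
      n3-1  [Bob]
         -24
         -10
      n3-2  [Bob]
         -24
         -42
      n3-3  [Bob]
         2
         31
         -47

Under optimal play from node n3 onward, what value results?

n3-1 (Bob): max(-24, -10) = -10
n3-2 (Bob): max(-24, -42) = -24
n3-3 (Bob): max(2, 31, -47) = 31
n3 (Sara): min(-10, -24, 31) = -24

-24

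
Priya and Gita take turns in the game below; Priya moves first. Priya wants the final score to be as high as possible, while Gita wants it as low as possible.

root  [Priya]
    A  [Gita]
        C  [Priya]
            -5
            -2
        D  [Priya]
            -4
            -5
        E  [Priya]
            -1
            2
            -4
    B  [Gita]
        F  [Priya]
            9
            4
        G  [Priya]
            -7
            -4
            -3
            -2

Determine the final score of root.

-2

C (Priya): max(-5, -2) = -2
D (Priya): max(-4, -5) = -4
E (Priya): max(-1, 2, -4) = 2
A (Gita): min(-2, -4, 2) = -4
F (Priya): max(9, 4) = 9
G (Priya): max(-7, -4, -3, -2) = -2
B (Gita): min(9, -2) = -2
root (Priya): max(-4, -2) = -2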